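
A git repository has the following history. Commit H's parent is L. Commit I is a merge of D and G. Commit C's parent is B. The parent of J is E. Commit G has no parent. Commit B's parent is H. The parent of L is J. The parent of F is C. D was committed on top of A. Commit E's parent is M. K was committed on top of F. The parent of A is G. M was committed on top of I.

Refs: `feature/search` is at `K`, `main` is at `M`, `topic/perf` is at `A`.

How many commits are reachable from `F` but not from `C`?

1

Reachable from F: {A, B, C, D, E, F, G, H, I, J, L, M}.
Reachable from C: {A, B, C, D, E, G, H, I, J, L, M}.
In F's history but not C's: {F} — 1 commit.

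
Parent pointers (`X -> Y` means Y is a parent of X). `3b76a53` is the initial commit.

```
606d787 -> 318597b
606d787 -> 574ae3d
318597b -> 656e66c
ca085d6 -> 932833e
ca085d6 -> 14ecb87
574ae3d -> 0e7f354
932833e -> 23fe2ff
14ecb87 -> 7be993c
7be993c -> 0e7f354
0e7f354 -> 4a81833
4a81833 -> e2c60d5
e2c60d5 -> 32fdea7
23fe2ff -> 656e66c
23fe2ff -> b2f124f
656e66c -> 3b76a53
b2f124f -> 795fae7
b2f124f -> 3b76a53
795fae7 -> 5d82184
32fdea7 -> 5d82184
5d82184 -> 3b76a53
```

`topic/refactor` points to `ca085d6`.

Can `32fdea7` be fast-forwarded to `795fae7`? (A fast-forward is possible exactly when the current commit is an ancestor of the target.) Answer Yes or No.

A fast-forward from 32fdea7 to 795fae7 is possible iff 32fdea7 is an ancestor of 795fae7.
Ancestors of 795fae7: {3b76a53, 5d82184, 795fae7}.
32fdea7 is not among them, so fast-forward is not possible.

No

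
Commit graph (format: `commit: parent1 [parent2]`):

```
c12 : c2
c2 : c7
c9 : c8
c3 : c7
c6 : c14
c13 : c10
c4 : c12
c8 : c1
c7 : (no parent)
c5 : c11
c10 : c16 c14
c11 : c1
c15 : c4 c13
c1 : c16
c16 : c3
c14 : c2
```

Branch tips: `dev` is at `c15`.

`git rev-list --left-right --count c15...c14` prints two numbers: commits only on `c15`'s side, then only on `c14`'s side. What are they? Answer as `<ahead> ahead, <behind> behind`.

7 ahead, 0 behind

Reachable from c15: {c10, c12, c13, c14, c15, c16, c2, c3, c4, c7}.
Reachable from c14: {c14, c2, c7}.
Only in c15's history (ahead): {c10, c12, c13, c15, c16, c3, c4} — 7.
Only in c14's history (behind): {} — 0.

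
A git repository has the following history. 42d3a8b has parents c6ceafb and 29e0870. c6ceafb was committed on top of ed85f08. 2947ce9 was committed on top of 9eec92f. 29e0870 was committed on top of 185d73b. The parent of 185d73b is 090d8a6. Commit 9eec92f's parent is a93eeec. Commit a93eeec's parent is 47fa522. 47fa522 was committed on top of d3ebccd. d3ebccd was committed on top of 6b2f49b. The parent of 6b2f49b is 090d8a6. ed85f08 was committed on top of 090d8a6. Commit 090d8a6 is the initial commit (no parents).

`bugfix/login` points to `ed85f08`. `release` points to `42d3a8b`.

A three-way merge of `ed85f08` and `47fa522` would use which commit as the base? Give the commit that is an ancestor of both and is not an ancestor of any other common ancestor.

090d8a6

Ancestors of ed85f08: {090d8a6, ed85f08}.
Ancestors of 47fa522: {090d8a6, 47fa522, 6b2f49b, d3ebccd}.
Common ancestors: {090d8a6}.
The only common ancestor is 090d8a6, so it is the merge base.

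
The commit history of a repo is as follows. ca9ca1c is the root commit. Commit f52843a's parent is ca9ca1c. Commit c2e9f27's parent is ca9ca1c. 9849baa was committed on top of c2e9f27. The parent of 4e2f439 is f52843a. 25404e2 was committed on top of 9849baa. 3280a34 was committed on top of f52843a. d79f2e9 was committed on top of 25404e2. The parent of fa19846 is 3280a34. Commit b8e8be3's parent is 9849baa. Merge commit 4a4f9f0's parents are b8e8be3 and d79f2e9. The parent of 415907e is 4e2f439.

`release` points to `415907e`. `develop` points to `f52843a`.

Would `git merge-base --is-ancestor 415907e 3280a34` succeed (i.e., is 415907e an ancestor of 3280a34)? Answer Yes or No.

Ancestors of 3280a34: {3280a34, ca9ca1c, f52843a}.
415907e is not in that set, so it is not an ancestor of 3280a34.

No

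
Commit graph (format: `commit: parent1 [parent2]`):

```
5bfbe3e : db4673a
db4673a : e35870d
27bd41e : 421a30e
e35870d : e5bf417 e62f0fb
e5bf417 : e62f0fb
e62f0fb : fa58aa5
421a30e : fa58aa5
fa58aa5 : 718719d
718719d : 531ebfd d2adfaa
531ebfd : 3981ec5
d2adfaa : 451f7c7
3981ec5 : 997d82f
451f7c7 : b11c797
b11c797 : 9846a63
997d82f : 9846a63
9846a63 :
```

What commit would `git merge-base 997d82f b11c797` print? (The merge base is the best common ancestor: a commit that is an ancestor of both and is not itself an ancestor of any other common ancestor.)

Ancestors of 997d82f: {9846a63, 997d82f}.
Ancestors of b11c797: {9846a63, b11c797}.
Common ancestors: {9846a63}.
The only common ancestor is 9846a63, so it is the merge base.

9846a63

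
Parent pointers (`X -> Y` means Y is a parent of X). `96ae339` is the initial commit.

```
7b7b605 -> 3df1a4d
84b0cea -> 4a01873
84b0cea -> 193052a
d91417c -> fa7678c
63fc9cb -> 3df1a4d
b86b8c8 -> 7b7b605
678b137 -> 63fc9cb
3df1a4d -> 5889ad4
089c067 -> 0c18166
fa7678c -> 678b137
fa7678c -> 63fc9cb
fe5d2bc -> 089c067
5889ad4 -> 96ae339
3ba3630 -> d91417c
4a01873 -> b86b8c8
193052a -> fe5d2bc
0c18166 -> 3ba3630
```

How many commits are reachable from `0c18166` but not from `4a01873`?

6

Reachable from 0c18166: {0c18166, 3ba3630, 3df1a4d, 5889ad4, 63fc9cb, 678b137, 96ae339, d91417c, fa7678c}.
Reachable from 4a01873: {3df1a4d, 4a01873, 5889ad4, 7b7b605, 96ae339, b86b8c8}.
In 0c18166's history but not 4a01873's: {0c18166, 3ba3630, 63fc9cb, 678b137, d91417c, fa7678c} — 6 commits.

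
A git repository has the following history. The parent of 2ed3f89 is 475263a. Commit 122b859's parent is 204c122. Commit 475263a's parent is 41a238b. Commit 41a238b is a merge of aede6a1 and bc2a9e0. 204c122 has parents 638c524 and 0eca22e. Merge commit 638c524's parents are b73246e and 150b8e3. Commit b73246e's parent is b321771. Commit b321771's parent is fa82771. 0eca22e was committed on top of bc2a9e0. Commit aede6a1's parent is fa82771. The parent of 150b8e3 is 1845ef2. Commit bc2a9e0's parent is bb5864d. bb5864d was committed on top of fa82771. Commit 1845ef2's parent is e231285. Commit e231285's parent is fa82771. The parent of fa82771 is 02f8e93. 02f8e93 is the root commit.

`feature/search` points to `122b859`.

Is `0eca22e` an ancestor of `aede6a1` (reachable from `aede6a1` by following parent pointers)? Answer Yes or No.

Ancestors of aede6a1: {02f8e93, aede6a1, fa82771}.
0eca22e is not in that set, so it is not an ancestor of aede6a1.

No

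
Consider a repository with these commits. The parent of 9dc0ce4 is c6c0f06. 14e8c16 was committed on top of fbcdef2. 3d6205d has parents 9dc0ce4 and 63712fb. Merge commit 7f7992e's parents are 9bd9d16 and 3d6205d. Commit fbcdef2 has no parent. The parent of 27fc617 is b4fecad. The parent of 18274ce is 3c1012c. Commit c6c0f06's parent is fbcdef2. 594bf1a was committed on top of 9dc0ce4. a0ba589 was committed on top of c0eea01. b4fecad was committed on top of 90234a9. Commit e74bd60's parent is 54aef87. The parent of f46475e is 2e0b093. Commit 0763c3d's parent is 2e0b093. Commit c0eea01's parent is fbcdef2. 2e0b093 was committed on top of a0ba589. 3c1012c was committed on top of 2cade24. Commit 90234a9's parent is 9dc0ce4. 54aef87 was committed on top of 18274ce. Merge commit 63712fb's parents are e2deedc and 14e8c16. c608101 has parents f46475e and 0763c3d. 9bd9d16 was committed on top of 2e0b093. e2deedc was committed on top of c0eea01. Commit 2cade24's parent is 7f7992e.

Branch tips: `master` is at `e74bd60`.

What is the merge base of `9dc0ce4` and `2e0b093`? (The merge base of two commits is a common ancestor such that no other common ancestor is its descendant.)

Ancestors of 9dc0ce4: {9dc0ce4, c6c0f06, fbcdef2}.
Ancestors of 2e0b093: {2e0b093, a0ba589, c0eea01, fbcdef2}.
Common ancestors: {fbcdef2}.
The only common ancestor is fbcdef2, so it is the merge base.

fbcdef2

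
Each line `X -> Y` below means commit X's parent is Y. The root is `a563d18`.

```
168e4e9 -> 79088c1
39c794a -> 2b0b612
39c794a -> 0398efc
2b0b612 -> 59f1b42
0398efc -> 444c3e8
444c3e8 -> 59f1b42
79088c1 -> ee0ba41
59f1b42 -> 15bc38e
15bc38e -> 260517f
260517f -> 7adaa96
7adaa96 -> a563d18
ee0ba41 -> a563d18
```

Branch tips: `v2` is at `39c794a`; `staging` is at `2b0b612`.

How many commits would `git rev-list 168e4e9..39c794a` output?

8

Reachable from 39c794a: {0398efc, 15bc38e, 260517f, 2b0b612, 39c794a, 444c3e8, 59f1b42, 7adaa96, a563d18}.
Reachable from 168e4e9: {168e4e9, 79088c1, a563d18, ee0ba41}.
In 39c794a's history but not 168e4e9's: {0398efc, 15bc38e, 260517f, 2b0b612, 39c794a, 444c3e8, 59f1b42, 7adaa96} — 8 commits.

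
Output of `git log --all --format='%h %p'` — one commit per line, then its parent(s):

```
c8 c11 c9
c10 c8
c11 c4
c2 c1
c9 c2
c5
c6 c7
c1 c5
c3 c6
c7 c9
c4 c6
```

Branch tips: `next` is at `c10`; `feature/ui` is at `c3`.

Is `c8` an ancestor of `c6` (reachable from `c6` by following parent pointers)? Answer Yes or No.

No

Ancestors of c6: {c1, c2, c5, c6, c7, c9}.
c8 is not in that set, so it is not an ancestor of c6.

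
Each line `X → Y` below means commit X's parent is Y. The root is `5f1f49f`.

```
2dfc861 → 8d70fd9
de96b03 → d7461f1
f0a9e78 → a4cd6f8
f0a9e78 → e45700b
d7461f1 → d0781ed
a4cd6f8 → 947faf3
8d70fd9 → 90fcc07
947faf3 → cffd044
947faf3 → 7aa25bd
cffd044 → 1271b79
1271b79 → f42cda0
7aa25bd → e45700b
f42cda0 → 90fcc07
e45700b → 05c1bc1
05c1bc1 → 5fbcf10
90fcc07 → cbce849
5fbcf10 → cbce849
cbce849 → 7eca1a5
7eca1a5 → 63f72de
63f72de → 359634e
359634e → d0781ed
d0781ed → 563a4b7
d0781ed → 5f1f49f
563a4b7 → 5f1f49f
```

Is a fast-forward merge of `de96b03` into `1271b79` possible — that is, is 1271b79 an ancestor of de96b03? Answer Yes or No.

No

A fast-forward from 1271b79 to de96b03 is possible iff 1271b79 is an ancestor of de96b03.
Ancestors of de96b03: {563a4b7, 5f1f49f, d0781ed, d7461f1, de96b03}.
1271b79 is not among them, so fast-forward is not possible.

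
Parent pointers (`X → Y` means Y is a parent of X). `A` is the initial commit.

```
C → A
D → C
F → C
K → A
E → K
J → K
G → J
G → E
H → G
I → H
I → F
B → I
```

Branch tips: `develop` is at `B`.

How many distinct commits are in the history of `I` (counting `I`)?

9

Walking parent pointers from I: reachable set = {A, C, E, F, G, H, I, J, K}.
That is 9 commits.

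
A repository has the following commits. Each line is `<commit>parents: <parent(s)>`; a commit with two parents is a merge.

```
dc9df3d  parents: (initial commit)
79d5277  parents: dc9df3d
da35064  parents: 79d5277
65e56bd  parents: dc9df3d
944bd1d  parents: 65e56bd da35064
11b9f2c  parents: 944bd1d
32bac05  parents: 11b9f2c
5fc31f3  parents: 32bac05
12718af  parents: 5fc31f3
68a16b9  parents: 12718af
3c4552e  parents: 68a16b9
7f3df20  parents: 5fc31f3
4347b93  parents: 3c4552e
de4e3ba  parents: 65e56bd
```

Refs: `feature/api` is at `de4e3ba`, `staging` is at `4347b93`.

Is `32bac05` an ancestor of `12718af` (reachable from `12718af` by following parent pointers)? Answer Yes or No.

Ancestors of 12718af (commits reachable by following parents): {11b9f2c, 12718af, 32bac05, 5fc31f3, 65e56bd, 79d5277, 944bd1d, da35064, dc9df3d}.
32bac05 is in that set, so it is an ancestor of 12718af.

Yes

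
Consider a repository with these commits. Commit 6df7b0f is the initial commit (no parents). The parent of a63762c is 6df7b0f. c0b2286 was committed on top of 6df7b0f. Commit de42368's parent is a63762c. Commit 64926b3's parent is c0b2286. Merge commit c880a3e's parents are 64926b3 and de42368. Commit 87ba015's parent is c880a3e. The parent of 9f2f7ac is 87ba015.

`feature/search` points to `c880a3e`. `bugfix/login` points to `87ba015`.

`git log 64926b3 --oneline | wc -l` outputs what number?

3

Walking parent pointers from 64926b3: reachable set = {64926b3, 6df7b0f, c0b2286}.
That is 3 commits.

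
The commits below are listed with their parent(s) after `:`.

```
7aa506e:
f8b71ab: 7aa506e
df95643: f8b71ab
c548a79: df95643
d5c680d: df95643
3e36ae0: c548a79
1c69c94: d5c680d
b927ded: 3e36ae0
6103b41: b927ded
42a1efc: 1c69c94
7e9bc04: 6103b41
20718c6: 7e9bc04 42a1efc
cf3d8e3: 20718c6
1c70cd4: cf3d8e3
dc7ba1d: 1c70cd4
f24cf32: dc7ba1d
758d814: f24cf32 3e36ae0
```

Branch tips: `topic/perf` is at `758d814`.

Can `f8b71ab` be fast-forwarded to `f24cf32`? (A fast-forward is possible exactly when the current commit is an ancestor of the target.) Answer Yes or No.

A fast-forward from f8b71ab to f24cf32 is possible iff f8b71ab is an ancestor of f24cf32.
Ancestors of f24cf32: {1c69c94, 1c70cd4, 20718c6, 3e36ae0, 42a1efc, 6103b41, 7aa506e, 7e9bc04, b927ded, c548a79, cf3d8e3, d5c680d, dc7ba1d, df95643, f24cf32, f8b71ab}.
f8b71ab is among them, so fast-forward is possible.

Yes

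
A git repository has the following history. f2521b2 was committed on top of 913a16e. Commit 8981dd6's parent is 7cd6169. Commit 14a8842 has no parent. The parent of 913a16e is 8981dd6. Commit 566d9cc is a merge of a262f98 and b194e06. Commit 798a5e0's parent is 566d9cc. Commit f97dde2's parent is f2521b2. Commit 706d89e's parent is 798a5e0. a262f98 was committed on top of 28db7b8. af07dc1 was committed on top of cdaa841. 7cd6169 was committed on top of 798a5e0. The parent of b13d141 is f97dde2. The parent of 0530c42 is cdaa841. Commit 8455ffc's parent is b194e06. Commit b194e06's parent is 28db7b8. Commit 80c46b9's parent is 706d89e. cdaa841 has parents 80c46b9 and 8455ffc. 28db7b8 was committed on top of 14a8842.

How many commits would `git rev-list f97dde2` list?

Walking parent pointers from f97dde2: reachable set = {14a8842, 28db7b8, 566d9cc, 798a5e0, 7cd6169, 8981dd6, 913a16e, a262f98, b194e06, f2521b2, f97dde2}.
That is 11 commits.

11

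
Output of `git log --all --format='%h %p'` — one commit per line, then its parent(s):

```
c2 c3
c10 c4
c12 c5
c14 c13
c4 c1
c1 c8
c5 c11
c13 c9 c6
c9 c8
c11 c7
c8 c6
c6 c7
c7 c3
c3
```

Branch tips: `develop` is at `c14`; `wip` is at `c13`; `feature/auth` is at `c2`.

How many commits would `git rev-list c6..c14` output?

4

Reachable from c14: {c13, c14, c3, c6, c7, c8, c9}.
Reachable from c6: {c3, c6, c7}.
In c14's history but not c6's: {c13, c14, c8, c9} — 4 commits.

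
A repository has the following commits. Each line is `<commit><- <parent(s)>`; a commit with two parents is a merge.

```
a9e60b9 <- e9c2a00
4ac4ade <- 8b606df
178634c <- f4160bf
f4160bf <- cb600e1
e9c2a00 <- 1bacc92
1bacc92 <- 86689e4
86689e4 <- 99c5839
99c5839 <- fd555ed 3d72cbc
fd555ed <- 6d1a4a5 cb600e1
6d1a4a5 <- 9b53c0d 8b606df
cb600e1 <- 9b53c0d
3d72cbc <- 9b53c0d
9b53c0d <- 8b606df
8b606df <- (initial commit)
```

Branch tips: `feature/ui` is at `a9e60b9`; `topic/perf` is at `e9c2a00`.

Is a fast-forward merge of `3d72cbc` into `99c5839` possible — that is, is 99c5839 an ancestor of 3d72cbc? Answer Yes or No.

A fast-forward from 99c5839 to 3d72cbc is possible iff 99c5839 is an ancestor of 3d72cbc.
Ancestors of 3d72cbc: {3d72cbc, 8b606df, 9b53c0d}.
99c5839 is not among them, so fast-forward is not possible.

No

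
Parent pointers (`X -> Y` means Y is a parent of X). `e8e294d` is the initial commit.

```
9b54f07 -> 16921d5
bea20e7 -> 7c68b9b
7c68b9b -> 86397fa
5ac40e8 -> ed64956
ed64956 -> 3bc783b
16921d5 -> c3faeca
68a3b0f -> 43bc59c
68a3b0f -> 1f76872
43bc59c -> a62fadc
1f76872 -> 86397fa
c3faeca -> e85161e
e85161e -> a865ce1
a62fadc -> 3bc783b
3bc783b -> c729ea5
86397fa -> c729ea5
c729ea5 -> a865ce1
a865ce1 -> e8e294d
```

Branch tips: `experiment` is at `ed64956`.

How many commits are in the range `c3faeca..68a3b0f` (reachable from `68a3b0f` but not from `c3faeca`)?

7

Reachable from 68a3b0f: {1f76872, 3bc783b, 43bc59c, 68a3b0f, 86397fa, a62fadc, a865ce1, c729ea5, e8e294d}.
Reachable from c3faeca: {a865ce1, c3faeca, e85161e, e8e294d}.
In 68a3b0f's history but not c3faeca's: {1f76872, 3bc783b, 43bc59c, 68a3b0f, 86397fa, a62fadc, c729ea5} — 7 commits.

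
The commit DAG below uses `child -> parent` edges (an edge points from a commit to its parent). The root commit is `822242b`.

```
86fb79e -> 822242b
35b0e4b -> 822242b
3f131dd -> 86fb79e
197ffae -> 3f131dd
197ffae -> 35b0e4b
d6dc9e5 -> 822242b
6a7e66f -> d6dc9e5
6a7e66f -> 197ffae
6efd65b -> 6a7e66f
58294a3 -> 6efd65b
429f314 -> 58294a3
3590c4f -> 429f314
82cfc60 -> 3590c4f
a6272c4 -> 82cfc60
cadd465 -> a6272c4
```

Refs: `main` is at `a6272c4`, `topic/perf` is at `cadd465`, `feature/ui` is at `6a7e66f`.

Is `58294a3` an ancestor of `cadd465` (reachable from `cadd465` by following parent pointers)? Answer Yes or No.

Ancestors of cadd465 (commits reachable by following parents): {197ffae, 3590c4f, 35b0e4b, 3f131dd, 429f314, 58294a3, 6a7e66f, 6efd65b, 822242b, 82cfc60, 86fb79e, a6272c4, cadd465, d6dc9e5}.
58294a3 is in that set, so it is an ancestor of cadd465.

Yes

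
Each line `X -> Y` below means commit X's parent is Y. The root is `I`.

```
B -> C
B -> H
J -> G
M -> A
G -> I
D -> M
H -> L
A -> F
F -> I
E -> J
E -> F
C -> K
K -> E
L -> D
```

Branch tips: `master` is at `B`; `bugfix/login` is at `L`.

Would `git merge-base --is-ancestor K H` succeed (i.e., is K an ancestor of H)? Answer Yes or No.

Ancestors of H: {A, D, F, H, I, L, M}.
K is not in that set, so it is not an ancestor of H.

No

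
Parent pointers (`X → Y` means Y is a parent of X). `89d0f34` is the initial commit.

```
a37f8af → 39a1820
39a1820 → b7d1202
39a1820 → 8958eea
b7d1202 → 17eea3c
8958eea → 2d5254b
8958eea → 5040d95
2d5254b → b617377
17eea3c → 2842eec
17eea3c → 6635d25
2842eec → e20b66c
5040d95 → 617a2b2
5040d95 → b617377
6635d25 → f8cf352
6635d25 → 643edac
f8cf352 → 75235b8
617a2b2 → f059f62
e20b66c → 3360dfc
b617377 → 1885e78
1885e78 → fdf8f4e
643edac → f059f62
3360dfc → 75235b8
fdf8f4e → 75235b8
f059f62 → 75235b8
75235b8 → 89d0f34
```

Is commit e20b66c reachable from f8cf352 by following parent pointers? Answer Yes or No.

Ancestors of f8cf352: {75235b8, 89d0f34, f8cf352}.
e20b66c is not in that set, so it is not an ancestor of f8cf352.

No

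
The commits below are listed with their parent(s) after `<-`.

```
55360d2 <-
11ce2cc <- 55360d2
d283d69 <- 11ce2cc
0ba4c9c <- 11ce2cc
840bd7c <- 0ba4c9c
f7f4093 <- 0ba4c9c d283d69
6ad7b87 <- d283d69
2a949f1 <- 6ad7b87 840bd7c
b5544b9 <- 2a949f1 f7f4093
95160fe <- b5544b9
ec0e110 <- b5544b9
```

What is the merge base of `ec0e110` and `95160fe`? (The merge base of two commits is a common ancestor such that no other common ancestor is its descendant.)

b5544b9

Ancestors of ec0e110: {0ba4c9c, 11ce2cc, 2a949f1, 55360d2, 6ad7b87, 840bd7c, b5544b9, d283d69, ec0e110, f7f4093}.
Ancestors of 95160fe: {0ba4c9c, 11ce2cc, 2a949f1, 55360d2, 6ad7b87, 840bd7c, 95160fe, b5544b9, d283d69, f7f4093}.
Common ancestors: {0ba4c9c, 11ce2cc, 2a949f1, 55360d2, 6ad7b87, 840bd7c, b5544b9, d283d69, f7f4093}.
Among these, b5544b9 is not an ancestor of any other common ancestor — it is the merge base.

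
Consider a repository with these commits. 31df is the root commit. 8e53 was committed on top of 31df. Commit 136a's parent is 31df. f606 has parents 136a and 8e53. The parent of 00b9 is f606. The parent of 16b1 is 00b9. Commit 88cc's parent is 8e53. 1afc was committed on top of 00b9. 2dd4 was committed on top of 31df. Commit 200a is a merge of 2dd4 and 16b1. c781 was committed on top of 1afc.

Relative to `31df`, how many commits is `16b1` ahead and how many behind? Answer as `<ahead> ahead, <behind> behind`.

5 ahead, 0 behind

Reachable from 16b1: {00b9, 136a, 16b1, 31df, 8e53, f606}.
Reachable from 31df: {31df}.
Only in 16b1's history (ahead): {00b9, 136a, 16b1, 8e53, f606} — 5.
Only in 31df's history (behind): {} — 0.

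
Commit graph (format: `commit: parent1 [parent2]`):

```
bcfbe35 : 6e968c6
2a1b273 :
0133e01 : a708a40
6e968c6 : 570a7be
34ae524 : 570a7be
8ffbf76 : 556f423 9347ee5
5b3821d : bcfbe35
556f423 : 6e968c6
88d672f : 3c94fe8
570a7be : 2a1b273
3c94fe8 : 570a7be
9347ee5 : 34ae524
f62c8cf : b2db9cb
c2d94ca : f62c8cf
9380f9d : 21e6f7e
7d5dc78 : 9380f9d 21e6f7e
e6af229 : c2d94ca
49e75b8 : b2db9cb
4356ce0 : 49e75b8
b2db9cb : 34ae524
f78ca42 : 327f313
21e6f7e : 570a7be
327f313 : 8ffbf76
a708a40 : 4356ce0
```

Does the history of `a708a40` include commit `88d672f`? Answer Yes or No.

No

Ancestors of a708a40: {2a1b273, 34ae524, 4356ce0, 49e75b8, 570a7be, a708a40, b2db9cb}.
88d672f is not in that set, so it is not an ancestor of a708a40.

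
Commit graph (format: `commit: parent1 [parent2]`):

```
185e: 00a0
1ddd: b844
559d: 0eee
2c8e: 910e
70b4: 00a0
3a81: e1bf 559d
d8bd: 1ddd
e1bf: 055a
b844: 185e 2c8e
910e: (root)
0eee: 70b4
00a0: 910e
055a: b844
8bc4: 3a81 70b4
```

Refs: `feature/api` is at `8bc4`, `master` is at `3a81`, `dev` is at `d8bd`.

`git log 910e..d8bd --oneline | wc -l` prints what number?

Reachable from d8bd: {00a0, 185e, 1ddd, 2c8e, 910e, b844, d8bd}.
Reachable from 910e: {910e}.
In d8bd's history but not 910e's: {00a0, 185e, 1ddd, 2c8e, b844, d8bd} — 6 commits.

6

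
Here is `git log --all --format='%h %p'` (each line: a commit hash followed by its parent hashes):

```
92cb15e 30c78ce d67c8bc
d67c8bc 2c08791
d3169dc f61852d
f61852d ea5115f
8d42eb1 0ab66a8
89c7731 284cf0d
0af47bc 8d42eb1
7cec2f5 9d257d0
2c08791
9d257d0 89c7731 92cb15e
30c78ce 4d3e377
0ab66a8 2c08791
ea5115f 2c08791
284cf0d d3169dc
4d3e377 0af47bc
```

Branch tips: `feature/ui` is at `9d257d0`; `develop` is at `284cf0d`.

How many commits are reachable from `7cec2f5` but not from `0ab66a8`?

Reachable from 7cec2f5: {0ab66a8, 0af47bc, 284cf0d, 2c08791, 30c78ce, 4d3e377, 7cec2f5, 89c7731, 8d42eb1, 92cb15e, 9d257d0, d3169dc, d67c8bc, ea5115f, f61852d}.
Reachable from 0ab66a8: {0ab66a8, 2c08791}.
In 7cec2f5's history but not 0ab66a8's: {0af47bc, 284cf0d, 30c78ce, 4d3e377, 7cec2f5, 89c7731, 8d42eb1, 92cb15e, 9d257d0, d3169dc, d67c8bc, ea5115f, f61852d} — 13 commits.

13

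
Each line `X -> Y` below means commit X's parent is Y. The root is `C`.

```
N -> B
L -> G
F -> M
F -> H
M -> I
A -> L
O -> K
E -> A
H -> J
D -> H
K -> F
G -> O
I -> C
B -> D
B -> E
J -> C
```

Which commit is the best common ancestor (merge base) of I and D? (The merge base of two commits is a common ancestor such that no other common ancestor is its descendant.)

Ancestors of I: {C, I}.
Ancestors of D: {C, D, H, J}.
Common ancestors: {C}.
The only common ancestor is C, so it is the merge base.

C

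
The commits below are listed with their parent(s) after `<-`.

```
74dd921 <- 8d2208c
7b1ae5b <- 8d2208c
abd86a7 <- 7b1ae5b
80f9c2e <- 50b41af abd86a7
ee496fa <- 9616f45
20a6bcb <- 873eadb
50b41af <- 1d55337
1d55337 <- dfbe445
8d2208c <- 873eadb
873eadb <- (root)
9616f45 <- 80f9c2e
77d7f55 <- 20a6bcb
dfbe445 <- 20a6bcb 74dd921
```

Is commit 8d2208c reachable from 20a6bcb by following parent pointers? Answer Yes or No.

Ancestors of 20a6bcb: {20a6bcb, 873eadb}.
8d2208c is not in that set, so it is not an ancestor of 20a6bcb.

No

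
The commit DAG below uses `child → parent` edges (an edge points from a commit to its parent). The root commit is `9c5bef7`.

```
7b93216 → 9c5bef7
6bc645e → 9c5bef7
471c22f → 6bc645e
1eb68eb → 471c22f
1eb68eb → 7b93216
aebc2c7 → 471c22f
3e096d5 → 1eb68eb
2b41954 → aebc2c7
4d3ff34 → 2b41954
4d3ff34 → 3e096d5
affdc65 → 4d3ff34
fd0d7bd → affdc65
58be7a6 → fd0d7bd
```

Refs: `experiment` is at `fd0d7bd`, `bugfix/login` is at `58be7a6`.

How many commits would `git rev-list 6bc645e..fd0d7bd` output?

9

Reachable from fd0d7bd: {1eb68eb, 2b41954, 3e096d5, 471c22f, 4d3ff34, 6bc645e, 7b93216, 9c5bef7, aebc2c7, affdc65, fd0d7bd}.
Reachable from 6bc645e: {6bc645e, 9c5bef7}.
In fd0d7bd's history but not 6bc645e's: {1eb68eb, 2b41954, 3e096d5, 471c22f, 4d3ff34, 7b93216, aebc2c7, affdc65, fd0d7bd} — 9 commits.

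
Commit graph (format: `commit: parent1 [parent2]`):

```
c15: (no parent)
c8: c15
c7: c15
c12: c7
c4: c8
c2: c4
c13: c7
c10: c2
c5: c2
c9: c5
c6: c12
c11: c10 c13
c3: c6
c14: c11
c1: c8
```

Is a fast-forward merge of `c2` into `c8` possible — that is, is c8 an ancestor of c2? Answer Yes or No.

Yes

A fast-forward from c8 to c2 is possible iff c8 is an ancestor of c2.
Ancestors of c2: {c15, c2, c4, c8}.
c8 is among them, so fast-forward is possible.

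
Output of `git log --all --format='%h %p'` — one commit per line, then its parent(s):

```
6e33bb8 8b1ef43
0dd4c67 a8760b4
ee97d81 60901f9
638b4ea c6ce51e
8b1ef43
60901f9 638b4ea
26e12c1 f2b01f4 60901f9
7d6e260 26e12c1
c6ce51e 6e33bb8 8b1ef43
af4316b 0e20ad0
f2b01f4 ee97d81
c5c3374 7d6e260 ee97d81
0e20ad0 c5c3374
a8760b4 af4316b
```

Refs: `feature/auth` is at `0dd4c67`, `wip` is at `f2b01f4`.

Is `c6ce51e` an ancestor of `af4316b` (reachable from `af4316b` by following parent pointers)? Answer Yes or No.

Yes

Ancestors of af4316b (commits reachable by following parents): {0e20ad0, 26e12c1, 60901f9, 638b4ea, 6e33bb8, 7d6e260, 8b1ef43, af4316b, c5c3374, c6ce51e, ee97d81, f2b01f4}.
c6ce51e is in that set, so it is an ancestor of af4316b.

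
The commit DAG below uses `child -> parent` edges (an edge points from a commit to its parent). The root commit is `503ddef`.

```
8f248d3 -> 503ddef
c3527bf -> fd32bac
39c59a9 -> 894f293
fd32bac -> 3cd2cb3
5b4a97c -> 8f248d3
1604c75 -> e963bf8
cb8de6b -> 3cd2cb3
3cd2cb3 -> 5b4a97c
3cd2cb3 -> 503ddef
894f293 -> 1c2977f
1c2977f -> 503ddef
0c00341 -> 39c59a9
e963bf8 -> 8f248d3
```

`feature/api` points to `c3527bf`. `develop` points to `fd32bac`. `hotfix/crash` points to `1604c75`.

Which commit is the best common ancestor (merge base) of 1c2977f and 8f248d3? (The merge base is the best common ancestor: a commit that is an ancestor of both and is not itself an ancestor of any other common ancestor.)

Ancestors of 1c2977f: {1c2977f, 503ddef}.
Ancestors of 8f248d3: {503ddef, 8f248d3}.
Common ancestors: {503ddef}.
The only common ancestor is 503ddef, so it is the merge base.

503ddef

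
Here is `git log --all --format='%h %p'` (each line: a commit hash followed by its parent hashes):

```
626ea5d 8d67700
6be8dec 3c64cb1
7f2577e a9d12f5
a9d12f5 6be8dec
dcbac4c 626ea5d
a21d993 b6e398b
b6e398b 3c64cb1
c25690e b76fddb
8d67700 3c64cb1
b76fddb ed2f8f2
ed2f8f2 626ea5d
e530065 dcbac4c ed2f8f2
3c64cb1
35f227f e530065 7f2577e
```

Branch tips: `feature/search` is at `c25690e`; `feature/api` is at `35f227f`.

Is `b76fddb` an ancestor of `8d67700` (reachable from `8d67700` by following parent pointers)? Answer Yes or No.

Ancestors of 8d67700: {3c64cb1, 8d67700}.
b76fddb is not in that set, so it is not an ancestor of 8d67700.

No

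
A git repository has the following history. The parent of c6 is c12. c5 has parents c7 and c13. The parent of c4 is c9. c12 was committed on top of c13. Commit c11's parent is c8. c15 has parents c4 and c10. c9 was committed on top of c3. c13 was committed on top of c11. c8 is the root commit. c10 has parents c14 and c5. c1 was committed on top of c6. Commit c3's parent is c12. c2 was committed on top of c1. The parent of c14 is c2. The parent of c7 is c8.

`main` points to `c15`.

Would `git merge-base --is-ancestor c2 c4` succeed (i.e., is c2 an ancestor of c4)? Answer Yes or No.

No

Ancestors of c4: {c11, c12, c13, c3, c4, c8, c9}.
c2 is not in that set, so it is not an ancestor of c4.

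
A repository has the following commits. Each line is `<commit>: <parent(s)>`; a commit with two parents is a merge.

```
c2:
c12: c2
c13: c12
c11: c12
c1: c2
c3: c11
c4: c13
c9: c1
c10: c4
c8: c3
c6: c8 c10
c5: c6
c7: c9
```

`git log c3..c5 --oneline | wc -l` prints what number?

6

Reachable from c5: {c10, c11, c12, c13, c2, c3, c4, c5, c6, c8}.
Reachable from c3: {c11, c12, c2, c3}.
In c5's history but not c3's: {c10, c13, c4, c5, c6, c8} — 6 commits.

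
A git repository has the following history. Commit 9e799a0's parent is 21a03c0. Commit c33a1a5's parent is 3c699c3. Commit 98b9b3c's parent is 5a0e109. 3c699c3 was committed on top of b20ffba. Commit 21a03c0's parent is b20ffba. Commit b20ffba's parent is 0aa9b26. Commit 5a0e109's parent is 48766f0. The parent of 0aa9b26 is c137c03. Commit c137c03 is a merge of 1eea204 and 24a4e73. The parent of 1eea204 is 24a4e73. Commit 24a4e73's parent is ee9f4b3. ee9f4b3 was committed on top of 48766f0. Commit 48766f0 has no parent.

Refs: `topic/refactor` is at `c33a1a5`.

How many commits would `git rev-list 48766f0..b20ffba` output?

6

Reachable from b20ffba: {0aa9b26, 1eea204, 24a4e73, 48766f0, b20ffba, c137c03, ee9f4b3}.
Reachable from 48766f0: {48766f0}.
In b20ffba's history but not 48766f0's: {0aa9b26, 1eea204, 24a4e73, b20ffba, c137c03, ee9f4b3} — 6 commits.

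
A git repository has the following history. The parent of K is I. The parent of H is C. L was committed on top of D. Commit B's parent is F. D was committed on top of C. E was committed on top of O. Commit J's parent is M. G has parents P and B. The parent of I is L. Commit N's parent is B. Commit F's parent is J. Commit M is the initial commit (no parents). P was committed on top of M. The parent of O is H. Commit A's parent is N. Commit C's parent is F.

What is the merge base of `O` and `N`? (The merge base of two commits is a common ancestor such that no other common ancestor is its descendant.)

Ancestors of O: {C, F, H, J, M, O}.
Ancestors of N: {B, F, J, M, N}.
Common ancestors: {F, J, M}.
Among these, F is not an ancestor of any other common ancestor — it is the merge base.

F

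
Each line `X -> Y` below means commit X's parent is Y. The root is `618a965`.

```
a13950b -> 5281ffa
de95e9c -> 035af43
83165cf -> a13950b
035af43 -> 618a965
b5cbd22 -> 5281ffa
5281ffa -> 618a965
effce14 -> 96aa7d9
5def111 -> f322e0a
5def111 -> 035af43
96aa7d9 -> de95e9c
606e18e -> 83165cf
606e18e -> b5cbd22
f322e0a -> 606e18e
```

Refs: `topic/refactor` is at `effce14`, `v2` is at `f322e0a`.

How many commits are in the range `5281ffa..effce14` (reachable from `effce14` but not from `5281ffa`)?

4

Reachable from effce14: {035af43, 618a965, 96aa7d9, de95e9c, effce14}.
Reachable from 5281ffa: {5281ffa, 618a965}.
In effce14's history but not 5281ffa's: {035af43, 96aa7d9, de95e9c, effce14} — 4 commits.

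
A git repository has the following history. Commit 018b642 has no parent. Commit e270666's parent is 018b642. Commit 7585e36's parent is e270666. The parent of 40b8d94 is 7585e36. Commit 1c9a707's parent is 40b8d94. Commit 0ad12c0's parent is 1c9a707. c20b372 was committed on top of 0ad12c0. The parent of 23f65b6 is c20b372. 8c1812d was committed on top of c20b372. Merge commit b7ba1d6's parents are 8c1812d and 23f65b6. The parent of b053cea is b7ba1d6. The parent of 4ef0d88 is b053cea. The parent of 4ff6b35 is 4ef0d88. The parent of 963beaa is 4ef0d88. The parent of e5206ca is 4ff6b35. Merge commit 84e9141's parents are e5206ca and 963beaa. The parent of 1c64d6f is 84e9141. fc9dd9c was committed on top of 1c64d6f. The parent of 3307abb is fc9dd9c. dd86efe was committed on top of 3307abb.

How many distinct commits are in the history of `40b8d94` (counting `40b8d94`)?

Walking parent pointers from 40b8d94: reachable set = {018b642, 40b8d94, 7585e36, e270666}.
That is 4 commits.

4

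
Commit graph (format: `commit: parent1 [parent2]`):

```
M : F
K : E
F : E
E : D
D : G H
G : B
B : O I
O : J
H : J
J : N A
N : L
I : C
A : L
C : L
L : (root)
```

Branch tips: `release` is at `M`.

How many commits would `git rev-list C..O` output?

4

Reachable from O: {A, J, L, N, O}.
Reachable from C: {C, L}.
In O's history but not C's: {A, J, N, O} — 4 commits.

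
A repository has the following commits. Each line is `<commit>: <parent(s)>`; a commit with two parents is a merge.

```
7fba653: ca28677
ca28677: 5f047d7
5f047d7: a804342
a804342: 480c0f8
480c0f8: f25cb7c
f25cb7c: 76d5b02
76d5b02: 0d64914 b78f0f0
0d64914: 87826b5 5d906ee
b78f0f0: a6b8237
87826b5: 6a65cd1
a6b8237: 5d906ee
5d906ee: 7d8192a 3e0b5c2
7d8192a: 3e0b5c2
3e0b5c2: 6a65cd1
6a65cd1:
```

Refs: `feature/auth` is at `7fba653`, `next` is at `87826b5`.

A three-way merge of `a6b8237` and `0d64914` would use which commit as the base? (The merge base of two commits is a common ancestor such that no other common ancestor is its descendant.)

5d906ee

Ancestors of a6b8237: {3e0b5c2, 5d906ee, 6a65cd1, 7d8192a, a6b8237}.
Ancestors of 0d64914: {0d64914, 3e0b5c2, 5d906ee, 6a65cd1, 7d8192a, 87826b5}.
Common ancestors: {3e0b5c2, 5d906ee, 6a65cd1, 7d8192a}.
Among these, 5d906ee is not an ancestor of any other common ancestor — it is the merge base.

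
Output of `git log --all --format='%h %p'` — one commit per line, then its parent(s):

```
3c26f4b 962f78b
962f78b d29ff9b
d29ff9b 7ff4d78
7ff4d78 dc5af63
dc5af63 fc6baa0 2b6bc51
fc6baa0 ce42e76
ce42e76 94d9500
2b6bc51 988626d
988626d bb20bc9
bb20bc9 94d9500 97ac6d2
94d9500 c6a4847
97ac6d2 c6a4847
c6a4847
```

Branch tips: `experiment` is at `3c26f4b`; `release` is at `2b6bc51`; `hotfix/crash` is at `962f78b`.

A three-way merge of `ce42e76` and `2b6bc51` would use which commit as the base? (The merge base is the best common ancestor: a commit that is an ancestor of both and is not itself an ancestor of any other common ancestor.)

94d9500

Ancestors of ce42e76: {94d9500, c6a4847, ce42e76}.
Ancestors of 2b6bc51: {2b6bc51, 94d9500, 97ac6d2, 988626d, bb20bc9, c6a4847}.
Common ancestors: {94d9500, c6a4847}.
Among these, 94d9500 is not an ancestor of any other common ancestor — it is the merge base.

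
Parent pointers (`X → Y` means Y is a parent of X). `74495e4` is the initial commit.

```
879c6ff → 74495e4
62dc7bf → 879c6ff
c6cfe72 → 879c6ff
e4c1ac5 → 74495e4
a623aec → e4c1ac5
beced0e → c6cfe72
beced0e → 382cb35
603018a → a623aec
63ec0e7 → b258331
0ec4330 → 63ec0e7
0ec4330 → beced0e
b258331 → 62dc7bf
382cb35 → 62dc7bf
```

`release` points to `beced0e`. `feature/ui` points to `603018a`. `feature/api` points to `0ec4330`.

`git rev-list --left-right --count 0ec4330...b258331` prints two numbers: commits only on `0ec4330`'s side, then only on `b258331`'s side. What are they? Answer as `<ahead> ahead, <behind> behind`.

Reachable from 0ec4330: {0ec4330, 382cb35, 62dc7bf, 63ec0e7, 74495e4, 879c6ff, b258331, beced0e, c6cfe72}.
Reachable from b258331: {62dc7bf, 74495e4, 879c6ff, b258331}.
Only in 0ec4330's history (ahead): {0ec4330, 382cb35, 63ec0e7, beced0e, c6cfe72} — 5.
Only in b258331's history (behind): {} — 0.

5 ahead, 0 behind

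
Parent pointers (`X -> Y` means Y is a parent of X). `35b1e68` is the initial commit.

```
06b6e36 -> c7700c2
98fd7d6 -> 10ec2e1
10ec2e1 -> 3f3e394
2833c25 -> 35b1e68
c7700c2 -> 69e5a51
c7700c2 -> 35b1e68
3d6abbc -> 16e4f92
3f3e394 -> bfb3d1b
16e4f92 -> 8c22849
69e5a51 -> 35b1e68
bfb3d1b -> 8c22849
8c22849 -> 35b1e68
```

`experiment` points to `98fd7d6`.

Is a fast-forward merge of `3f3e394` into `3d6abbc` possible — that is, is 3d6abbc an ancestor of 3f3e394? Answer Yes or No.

No

A fast-forward from 3d6abbc to 3f3e394 is possible iff 3d6abbc is an ancestor of 3f3e394.
Ancestors of 3f3e394: {35b1e68, 3f3e394, 8c22849, bfb3d1b}.
3d6abbc is not among them, so fast-forward is not possible.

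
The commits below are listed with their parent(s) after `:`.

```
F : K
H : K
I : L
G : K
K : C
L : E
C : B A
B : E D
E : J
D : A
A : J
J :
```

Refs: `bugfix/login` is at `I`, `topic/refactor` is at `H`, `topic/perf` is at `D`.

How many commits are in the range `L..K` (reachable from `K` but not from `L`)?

5

Reachable from K: {A, B, C, D, E, J, K}.
Reachable from L: {E, J, L}.
In K's history but not L's: {A, B, C, D, K} — 5 commits.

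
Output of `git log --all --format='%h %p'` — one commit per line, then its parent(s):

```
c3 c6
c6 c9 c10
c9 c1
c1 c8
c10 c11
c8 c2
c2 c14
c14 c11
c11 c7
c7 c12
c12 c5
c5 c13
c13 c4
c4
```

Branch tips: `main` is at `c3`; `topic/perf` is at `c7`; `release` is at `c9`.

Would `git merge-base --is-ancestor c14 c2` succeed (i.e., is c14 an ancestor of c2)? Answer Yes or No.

Yes

Ancestors of c2 (commits reachable by following parents): {c11, c12, c13, c14, c2, c4, c5, c7}.
c14 is in that set, so it is an ancestor of c2.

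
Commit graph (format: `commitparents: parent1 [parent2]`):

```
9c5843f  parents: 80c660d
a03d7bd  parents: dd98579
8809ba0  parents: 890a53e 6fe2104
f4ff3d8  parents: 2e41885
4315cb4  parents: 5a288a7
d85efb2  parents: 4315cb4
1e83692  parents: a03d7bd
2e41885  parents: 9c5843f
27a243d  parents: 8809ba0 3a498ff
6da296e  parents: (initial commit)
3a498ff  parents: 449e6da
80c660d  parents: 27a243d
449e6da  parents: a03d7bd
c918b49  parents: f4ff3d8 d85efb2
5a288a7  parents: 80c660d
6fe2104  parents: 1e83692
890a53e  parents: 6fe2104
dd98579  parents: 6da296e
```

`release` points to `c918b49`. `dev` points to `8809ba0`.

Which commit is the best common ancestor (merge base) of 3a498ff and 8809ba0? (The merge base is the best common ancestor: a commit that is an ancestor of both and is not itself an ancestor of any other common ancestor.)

Ancestors of 3a498ff: {3a498ff, 449e6da, 6da296e, a03d7bd, dd98579}.
Ancestors of 8809ba0: {1e83692, 6da296e, 6fe2104, 8809ba0, 890a53e, a03d7bd, dd98579}.
Common ancestors: {6da296e, a03d7bd, dd98579}.
Among these, a03d7bd is not an ancestor of any other common ancestor — it is the merge base.

a03d7bd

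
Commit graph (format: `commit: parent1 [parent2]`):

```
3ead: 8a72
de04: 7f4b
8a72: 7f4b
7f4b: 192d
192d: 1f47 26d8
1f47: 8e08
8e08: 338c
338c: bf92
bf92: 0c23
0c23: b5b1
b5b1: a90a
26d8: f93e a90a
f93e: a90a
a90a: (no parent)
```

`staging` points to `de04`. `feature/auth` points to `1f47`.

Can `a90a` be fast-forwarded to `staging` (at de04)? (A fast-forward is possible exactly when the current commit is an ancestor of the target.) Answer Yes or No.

Yes

A fast-forward from a90a to de04 is possible iff a90a is an ancestor of de04.
Ancestors of de04: {0c23, 192d, 1f47, 26d8, 338c, 7f4b, 8e08, a90a, b5b1, bf92, de04, f93e}.
a90a is among them, so fast-forward is possible.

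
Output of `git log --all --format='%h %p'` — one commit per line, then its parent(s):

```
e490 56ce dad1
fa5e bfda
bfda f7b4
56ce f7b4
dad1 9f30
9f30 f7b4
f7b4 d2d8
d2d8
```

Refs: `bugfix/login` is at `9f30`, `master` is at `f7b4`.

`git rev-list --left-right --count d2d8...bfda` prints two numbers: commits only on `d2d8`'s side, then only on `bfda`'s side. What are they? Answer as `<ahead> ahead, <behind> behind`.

0 ahead, 2 behind

Reachable from d2d8: {d2d8}.
Reachable from bfda: {bfda, d2d8, f7b4}.
Only in d2d8's history (ahead): {} — 0.
Only in bfda's history (behind): {bfda, f7b4} — 2.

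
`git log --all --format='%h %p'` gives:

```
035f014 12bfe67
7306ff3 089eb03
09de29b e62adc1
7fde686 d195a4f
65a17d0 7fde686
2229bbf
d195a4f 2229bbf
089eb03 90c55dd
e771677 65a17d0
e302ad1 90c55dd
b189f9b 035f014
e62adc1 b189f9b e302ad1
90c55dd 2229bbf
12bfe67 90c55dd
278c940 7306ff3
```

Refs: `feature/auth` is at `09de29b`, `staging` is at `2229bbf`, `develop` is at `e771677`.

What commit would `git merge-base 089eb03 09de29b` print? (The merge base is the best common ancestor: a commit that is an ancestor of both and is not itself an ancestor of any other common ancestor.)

Ancestors of 089eb03: {089eb03, 2229bbf, 90c55dd}.
Ancestors of 09de29b: {035f014, 09de29b, 12bfe67, 2229bbf, 90c55dd, b189f9b, e302ad1, e62adc1}.
Common ancestors: {2229bbf, 90c55dd}.
Among these, 90c55dd is not an ancestor of any other common ancestor — it is the merge base.

90c55dd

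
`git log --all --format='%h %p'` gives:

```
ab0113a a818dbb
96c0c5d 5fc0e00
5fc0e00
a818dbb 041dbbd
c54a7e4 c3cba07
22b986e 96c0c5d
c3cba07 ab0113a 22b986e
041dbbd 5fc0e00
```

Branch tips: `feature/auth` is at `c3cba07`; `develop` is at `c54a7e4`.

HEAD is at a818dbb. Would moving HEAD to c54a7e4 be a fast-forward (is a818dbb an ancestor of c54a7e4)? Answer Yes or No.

Yes

A fast-forward from a818dbb to c54a7e4 is possible iff a818dbb is an ancestor of c54a7e4.
Ancestors of c54a7e4: {041dbbd, 22b986e, 5fc0e00, 96c0c5d, a818dbb, ab0113a, c3cba07, c54a7e4}.
a818dbb is among them, so fast-forward is possible.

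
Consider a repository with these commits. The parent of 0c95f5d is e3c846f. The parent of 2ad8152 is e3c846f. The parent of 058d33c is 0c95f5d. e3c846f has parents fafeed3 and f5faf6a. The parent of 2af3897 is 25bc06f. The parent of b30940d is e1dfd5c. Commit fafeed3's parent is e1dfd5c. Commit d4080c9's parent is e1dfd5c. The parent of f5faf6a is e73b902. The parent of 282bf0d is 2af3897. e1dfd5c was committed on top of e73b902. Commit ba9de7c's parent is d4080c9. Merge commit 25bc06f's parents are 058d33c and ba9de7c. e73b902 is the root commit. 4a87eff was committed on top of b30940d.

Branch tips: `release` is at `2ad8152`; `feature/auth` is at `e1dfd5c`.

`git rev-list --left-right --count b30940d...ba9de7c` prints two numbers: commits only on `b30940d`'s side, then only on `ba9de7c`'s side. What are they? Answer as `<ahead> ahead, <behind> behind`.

Reachable from b30940d: {b30940d, e1dfd5c, e73b902}.
Reachable from ba9de7c: {ba9de7c, d4080c9, e1dfd5c, e73b902}.
Only in b30940d's history (ahead): {b30940d} — 1.
Only in ba9de7c's history (behind): {ba9de7c, d4080c9} — 2.

1 ahead, 2 behind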